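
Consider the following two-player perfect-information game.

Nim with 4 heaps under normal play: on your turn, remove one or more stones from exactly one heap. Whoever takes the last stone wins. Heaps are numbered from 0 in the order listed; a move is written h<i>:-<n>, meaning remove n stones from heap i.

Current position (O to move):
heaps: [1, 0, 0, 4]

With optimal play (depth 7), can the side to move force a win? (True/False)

p1 O@[(1,0,0,4)]: h0:-1[(0,0,0,4)]-1 h3:-1[(1,0,0,3)]-1 h3:-2[(1,0,0,2)]-1 h3:-3[(1,0,0,1)]+1* h3:-4[(1,0,0,0)]-1
p2 X@[(1,0,0,1)]: h0:-1[(0,0,0,1)]-1* h3:-1[(1,0,0,0)]-1
p3 O@[(0,0,0,1)]: h3:-1[(0,0,0,0)]+1*
p4 X@[(0,0,0,0)] terminal -1; root [(1,0,0,4)] d7

O winning at [(1,0,0,4)]: True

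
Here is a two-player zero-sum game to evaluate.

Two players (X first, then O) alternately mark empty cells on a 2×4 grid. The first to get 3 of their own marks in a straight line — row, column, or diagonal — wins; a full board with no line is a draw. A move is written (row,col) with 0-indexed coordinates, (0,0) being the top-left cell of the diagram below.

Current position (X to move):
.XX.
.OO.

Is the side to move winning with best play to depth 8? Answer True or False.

ply 1, X at .XX./.OO. | (0,0)=+1→XXX./.OO.*; (0,3)=+1→.XXX/.OO.; (1,0)=-1→.XX./XOO.; (1,3)=-1→.XX./.OOX
ply 2: XXX./.OO. is terminal -1 (O); from .XX./.OO. depth 8

X winning at [.XX./.OO.]: True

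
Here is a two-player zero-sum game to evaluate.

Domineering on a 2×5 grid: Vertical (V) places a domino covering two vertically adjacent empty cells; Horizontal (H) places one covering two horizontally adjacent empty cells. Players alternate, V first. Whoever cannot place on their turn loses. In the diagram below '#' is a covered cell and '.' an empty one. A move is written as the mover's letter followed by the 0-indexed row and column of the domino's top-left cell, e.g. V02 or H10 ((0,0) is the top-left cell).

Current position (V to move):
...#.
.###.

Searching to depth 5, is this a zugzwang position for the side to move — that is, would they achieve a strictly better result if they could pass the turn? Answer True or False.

p1 V@[...#./.###.]: V00[#..#./####.]+1* V04[...##/.####]-1
p2 H@[#..#./####.]: H01[####./####.]-1*
p3 V@[####./####.]: V04[#####/#####]+1*
p4 H@[#####/#####] terminal -1; root [...#./.###.] d5
suppose V passes — search the same position with H to move:
pass> p1 H@[...#./.###.]: H00[##.#./.###.]-1* H01[.###./.###.]-1
pass> p2 V@[##.#./.###.]: V04[##.##/.####]+1*
pass> p3 H@[##.##/.####] terminal -1; root [...#./.###.] d5
for V: play +1, pass +1

zugzwang(...#./.###., V) = False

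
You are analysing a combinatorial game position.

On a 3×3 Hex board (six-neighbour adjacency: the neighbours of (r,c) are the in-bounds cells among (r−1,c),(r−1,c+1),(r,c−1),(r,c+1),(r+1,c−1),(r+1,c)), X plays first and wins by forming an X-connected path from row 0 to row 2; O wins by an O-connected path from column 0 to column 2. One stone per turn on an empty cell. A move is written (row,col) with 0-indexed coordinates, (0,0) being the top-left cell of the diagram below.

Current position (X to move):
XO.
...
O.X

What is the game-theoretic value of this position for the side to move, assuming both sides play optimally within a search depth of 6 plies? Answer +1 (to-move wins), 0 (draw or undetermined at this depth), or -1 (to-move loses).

value(XO./.../O.X, X) = +1

ply 1, X at XO./.../O.X | (0,2)=-1→XOX/.../O.X; (1,0)=-1→XO./X../O.X; (1,1)=+1→XO./.X./O.X*; (1,2)=-1→XO./..X/O.X; (2,1)=-1→XO./.../OXX
ply 2, O at XO./.X./O.X | (0,2)=-1→XOO/.X./O.X*; (1,0)=-1→XO./OX./O.X; (1,2)=-1→XO./.XO/O.X; (2,1)=-1→XO./.X./OOX
ply 3, X at XOO/.X./O.X | (1,0)=+1→XOO/XX./O.X*; (1,2)=-1→XOO/.XX/O.X; (2,1)=-1→XOO/.X./OXX
ply 4, O at XOO/XX./O.X | (1,2)=-1→XOO/XXO/O.X*; (2,1)=-1→XOO/XX./OOX
ply 5, X at XOO/XXO/O.X | (2,1)=+1→XOO/XXO/OXX*
ply 6: XOO/XXO/OXX is terminal -1 (O); from XO./.../O.X depth 6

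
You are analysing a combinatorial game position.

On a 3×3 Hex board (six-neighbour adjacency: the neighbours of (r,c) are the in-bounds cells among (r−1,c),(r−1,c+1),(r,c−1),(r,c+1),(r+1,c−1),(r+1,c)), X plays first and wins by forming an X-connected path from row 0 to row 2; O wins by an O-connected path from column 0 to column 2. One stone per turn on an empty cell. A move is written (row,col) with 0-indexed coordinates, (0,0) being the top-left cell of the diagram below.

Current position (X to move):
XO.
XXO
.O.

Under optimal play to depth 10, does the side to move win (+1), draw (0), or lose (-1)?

value(XO./XXO/.O., X) = +1

ply 1, X at XO./XXO/.O. | (0,2)=-1→XOX/XXO/.O.; (2,0)=+1→XO./XXO/XO.*; (2,2)=-1→XO./XXO/.OX
ply 2: XO./XXO/XO. is terminal -1 (O); from XO./XXO/.O. depth 10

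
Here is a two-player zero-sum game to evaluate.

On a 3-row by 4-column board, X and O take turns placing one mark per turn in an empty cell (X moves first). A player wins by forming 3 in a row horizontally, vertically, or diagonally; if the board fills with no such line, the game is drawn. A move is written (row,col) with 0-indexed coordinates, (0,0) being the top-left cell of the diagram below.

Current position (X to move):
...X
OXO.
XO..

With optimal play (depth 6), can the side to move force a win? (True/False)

X winning at [...X/OXO./XO..]: True

ply 1, X at ...X/OXO./XO.. | (0,0)=+1→X..X/OXO./XO..*; (0,1)=+0→.X.X/OXO./XO..; (0,2)=+1→..XX/OXO./XO..; (1,3)=+1→...X/OXOX/XO..; (2,2)=+1→...X/OXO./XOX.; (2,3)=+1→...X/OXO./XO.X
ply 2, O at X..X/OXO./XO.. | (0,1)=-1→XO.X/OXO./XO..*; (0,2)=-1→X.OX/OXO./XO..; (1,3)=-1→X..X/OXOO/XO..; (2,2)=-1→X..X/OXO./XOO.; (2,3)=-1→X..X/OXO./XO.O
ply 3, X at XO.X/OXO./XO.. | (0,2)=+1→XOXX/OXO./XO..*; (1,3)=-1→XO.X/OXOX/XO..; (2,2)=+1→XO.X/OXO./XOX.; (2,3)=+1→XO.X/OXO./XO.X
ply 4: XOXX/OXO./XO.. is terminal -1 (O); from ...X/OXO./XO.. depth 6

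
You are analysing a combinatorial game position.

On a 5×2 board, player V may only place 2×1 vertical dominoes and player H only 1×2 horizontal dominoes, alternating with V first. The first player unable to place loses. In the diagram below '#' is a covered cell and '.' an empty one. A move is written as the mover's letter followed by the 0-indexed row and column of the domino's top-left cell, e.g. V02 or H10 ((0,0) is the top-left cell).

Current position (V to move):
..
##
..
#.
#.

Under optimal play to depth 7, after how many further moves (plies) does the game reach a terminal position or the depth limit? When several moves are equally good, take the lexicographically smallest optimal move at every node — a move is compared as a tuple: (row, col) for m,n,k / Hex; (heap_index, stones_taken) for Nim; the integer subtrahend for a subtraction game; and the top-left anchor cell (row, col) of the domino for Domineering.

PV length from [../##/../#./#.]: 2 plies

[../##/../#./#.] V move#1: V21:-1/../##/.#/##/#.*, V31:-1/../##/../##/##
[../##/.#/##/#.] H move#2: H00:+1/##/##/.#/##/#.*
[##/##/.#/##/#.] end (terminal -1, V#3); searched ../##/../#./#. to 7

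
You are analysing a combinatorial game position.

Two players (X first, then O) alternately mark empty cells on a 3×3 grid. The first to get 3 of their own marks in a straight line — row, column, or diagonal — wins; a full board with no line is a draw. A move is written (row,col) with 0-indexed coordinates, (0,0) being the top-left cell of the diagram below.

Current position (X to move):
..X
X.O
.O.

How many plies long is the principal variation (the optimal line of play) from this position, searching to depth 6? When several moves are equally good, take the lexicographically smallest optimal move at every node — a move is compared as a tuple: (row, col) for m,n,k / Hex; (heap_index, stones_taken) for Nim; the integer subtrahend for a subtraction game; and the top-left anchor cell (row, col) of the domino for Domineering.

PV length from [..X/X.O/.O.]: 5 plies

p1 X@[..X/X.O/.O.]: (0,0)[X.X/X.O/.O.]+1* (0,1)[.XX/X.O/.O.]+0 (1,1)[..X/XXO/.O.]+0 (2,0)[..X/X.O/XO.]+1 (2,2)[..X/X.O/.OX]+0
p2 O@[X.X/X.O/.O.]: (0,1)[XOX/X.O/.O.]-1* (1,1)[X.X/XOO/.O.]-1 (2,0)[X.X/X.O/OO.]-1 (2,2)[X.X/X.O/.OO]-1
p3 X@[XOX/X.O/.O.]: (1,1)[XOX/XXO/.O.]+1* (2,0)[XOX/X.O/XO.]+1 (2,2)[XOX/X.O/.OX]-1
p4 O@[XOX/XXO/.O.]: (2,0)[XOX/XXO/OO.]-1* (2,2)[XOX/XXO/.OO]-1
p5 X@[XOX/XXO/OO.]: (2,2)[XOX/XXO/OOX]+1*
p6 O@[XOX/XXO/OOX] terminal -1; root [..X/X.O/.O.] d6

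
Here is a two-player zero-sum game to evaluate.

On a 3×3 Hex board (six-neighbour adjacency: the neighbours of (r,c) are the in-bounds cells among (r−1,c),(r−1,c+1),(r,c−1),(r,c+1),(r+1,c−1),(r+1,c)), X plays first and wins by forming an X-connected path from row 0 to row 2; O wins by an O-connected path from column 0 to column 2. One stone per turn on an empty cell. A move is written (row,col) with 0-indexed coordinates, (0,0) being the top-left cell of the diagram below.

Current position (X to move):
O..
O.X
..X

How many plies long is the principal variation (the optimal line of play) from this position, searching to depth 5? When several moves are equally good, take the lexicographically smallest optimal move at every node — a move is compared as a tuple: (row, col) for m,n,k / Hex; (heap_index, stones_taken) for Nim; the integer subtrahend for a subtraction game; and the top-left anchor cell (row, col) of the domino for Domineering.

[O../O.X/..X] X move#1: (0,1):+1/OX./O.X/..X*, (0,2):+1/O.X/O.X/..X, (1,1):+1/O../OXX/..X, (2,0):-1/O../O.X/X.X, (2,1):-1/O../O.X/.XX
[OX./O.X/..X] O move#2: (0,2):-1/OXO/O.X/..X*, (1,1):-1/OX./OOX/..X, (2,0):-1/OX./O.X/O.X, (2,1):-1/OX./O.X/.OX
[OXO/O.X/..X] X move#3: (1,1):+1/OXO/OXX/..X*, (2,0):-1/OXO/O.X/X.X, (2,1):-1/OXO/O.X/.XX
[OXO/OXX/..X] end (terminal -1, O#4); searched O../O.X/..X to 5

PV length from [O../O.X/..X]: 3 plies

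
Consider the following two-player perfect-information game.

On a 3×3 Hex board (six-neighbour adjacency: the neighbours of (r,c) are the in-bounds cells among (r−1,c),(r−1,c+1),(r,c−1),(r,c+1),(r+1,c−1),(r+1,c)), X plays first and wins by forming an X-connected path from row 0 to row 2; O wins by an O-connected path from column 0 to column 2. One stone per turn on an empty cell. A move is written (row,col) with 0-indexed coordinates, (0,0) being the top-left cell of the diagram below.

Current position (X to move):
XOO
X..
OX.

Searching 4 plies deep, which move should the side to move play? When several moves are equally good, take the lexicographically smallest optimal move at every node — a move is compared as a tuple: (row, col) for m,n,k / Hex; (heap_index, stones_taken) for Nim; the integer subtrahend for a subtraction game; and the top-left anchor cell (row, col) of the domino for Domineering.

p1 X@[XOO/X../OX.]: (1,1)[XOO/XX./OX.]+1* (1,2)[XOO/X.X/OX.]-1 (2,2)[XOO/X../OXX]-1
p2 O@[XOO/XX./OX.] terminal -1; root [XOO/X../OX.] d4

X's best at [XOO/X../OX.]: (1,1)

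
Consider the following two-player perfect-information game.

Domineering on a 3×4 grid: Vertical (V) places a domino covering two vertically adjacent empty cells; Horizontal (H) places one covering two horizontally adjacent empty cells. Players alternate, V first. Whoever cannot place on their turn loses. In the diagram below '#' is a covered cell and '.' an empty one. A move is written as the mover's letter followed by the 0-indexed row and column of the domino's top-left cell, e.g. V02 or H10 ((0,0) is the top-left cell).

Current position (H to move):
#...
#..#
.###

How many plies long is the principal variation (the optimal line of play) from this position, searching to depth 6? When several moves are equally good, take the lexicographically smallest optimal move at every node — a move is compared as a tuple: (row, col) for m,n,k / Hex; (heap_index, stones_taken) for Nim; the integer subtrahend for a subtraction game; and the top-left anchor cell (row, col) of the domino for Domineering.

PV length from [#.../#..#/.###]: 1 ply

p1 H@[#.../#..#/.###]: H01[###./#..#/.###]+1* H02[#.##/#..#/.###]-1 H11[#.../####/.###]+1
p2 V@[###./#..#/.###] terminal -1; root [#.../#..#/.###] d6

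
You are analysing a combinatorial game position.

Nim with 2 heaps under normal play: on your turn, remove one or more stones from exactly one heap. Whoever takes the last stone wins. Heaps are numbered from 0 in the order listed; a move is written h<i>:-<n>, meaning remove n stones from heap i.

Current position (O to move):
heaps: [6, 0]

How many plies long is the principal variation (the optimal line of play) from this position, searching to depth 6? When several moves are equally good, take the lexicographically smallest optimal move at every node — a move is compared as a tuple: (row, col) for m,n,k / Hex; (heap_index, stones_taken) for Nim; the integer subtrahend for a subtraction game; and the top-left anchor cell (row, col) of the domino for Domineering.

ply 1, O at (6,0) | h0:-1=-1→(5,0); h0:-2=-1→(4,0); h0:-3=-1→(3,0); h0:-4=-1→(2,0); h0:-5=-1→(1,0); h0:-6=+1→(0,0)*
ply 2: (0,0) is terminal -1 (X); from (6,0) depth 6

PV length from [(6,0)]: 1 ply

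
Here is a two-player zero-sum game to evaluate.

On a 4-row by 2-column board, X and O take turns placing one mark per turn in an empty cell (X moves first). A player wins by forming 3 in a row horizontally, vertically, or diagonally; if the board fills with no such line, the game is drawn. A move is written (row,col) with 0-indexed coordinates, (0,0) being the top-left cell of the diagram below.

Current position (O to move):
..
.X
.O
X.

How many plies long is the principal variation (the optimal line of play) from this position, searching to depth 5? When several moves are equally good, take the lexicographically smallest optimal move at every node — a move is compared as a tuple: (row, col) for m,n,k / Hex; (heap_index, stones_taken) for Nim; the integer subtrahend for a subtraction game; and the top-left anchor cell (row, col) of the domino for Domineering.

[../.X/.O/X.] O move#1: (0,0):+0/O./.X/.O/X.*, (0,1):+0/.O/.X/.O/X., (1,0):+0/../OX/.O/X., (2,0):+0/../.X/OO/X., (3,1):+0/../.X/.O/XO
[O./.X/.O/X.] X move#2: (0,1):+0/OX/.X/.O/X.*, (1,0):+0/O./XX/.O/X., (2,0):+0/O./.X/XO/X., (3,1):+0/O./.X/.O/XX
[OX/.X/.O/X.] O move#3: (1,0):+0/OX/OX/.O/X.*, (2,0):+0/OX/.X/OO/X., (3,1):+0/OX/.X/.O/XO
[OX/OX/.O/X.] X move#4: (2,0):+0/OX/OX/XO/X.*, (3,1):-1/OX/OX/.O/XX
[OX/OX/XO/X.] O move#5: (3,1):+0/OX/OX/XO/XO*
[OX/OX/XO/XO] end (terminal +0, X#6); searched ../.X/.O/X. to 5

PV length from [../.X/.O/X.]: 5 plies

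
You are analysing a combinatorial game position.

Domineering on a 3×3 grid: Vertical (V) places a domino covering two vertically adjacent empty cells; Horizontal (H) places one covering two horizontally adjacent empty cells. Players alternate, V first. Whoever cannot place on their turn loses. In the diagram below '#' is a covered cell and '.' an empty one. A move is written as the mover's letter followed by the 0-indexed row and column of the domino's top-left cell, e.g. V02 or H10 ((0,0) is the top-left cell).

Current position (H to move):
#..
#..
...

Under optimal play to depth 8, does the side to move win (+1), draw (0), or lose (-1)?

p1 H@[#../#../...]: H01[###/#../...]-1 H11[#../###/...]+1* H20[#../#../##.]-1 H21[#../#../.##]-1
p2 V@[#../###/...] terminal -1; root [#../#../...] d8

value(#../#../..., H) = +1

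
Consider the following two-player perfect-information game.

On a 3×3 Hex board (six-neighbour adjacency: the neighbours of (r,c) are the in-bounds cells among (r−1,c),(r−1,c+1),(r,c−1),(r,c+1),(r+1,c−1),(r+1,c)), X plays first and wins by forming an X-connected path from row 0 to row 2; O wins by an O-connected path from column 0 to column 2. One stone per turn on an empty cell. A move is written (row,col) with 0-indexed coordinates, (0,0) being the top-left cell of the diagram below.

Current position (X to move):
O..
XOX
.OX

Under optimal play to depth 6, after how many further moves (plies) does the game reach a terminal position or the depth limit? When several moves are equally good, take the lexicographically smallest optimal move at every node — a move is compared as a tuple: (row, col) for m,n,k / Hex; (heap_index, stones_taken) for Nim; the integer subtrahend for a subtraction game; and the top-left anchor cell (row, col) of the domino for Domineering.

[O../XOX/.OX] X move#1: (0,1):+1/OX./XOX/.OX*, (0,2):+1/O.X/XOX/.OX, (2,0):+1/O../XOX/XOX
[OX./XOX/.OX] O move#2: (0,2):-1/OXO/XOX/.OX*, (2,0):-1/OX./XOX/OOX
[OXO/XOX/.OX] X move#3: (2,0):+1/OXO/XOX/XOX*
[OXO/XOX/XOX] end (terminal -1, O#4); searched O../XOX/.OX to 6

PV length from [O../XOX/.OX]: 3 plies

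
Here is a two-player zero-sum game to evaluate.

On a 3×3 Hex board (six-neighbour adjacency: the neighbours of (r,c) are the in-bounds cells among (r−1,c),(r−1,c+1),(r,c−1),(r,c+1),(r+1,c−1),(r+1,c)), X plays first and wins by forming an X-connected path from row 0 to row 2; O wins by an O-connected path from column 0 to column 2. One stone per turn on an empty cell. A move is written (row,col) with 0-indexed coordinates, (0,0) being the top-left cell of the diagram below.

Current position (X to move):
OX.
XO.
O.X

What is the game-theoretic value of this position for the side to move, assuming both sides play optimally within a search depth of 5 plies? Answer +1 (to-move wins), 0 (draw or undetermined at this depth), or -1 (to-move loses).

[OX./XO./O.X] X move#1: (0,2):-1/OXX/XO./O.X*, (1,2):-1/OX./XOX/O.X, (2,1):-1/OX./XO./OXX
[OXX/XO./O.X] O move#2: (1,2):+1/OXX/XOO/O.X*, (2,1):-1/OXX/XO./OOX
[OXX/XOO/O.X] end (terminal -1, X#3); searched OX./XO./O.X to 5

value(OX./XO./O.X, X) = -1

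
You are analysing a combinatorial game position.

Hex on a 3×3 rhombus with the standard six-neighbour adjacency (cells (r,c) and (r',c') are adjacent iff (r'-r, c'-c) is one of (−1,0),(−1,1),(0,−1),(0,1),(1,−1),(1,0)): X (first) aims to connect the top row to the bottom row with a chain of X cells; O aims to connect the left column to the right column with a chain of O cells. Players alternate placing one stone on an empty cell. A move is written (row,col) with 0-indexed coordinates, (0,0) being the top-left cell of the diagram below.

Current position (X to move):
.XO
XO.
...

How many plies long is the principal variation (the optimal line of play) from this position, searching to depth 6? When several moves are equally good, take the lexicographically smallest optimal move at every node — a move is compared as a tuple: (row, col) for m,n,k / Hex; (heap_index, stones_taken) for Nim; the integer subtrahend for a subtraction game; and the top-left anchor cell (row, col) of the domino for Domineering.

[.XO/XO./...] X move#1: (0,0):-1/XXO/XO./..., (1,2):-1/.XO/XOX/..., (2,0):+1/.XO/XO./X..*, (2,1):-1/.XO/XO./.X., (2,2):-1/.XO/XO./..X
[.XO/XO./X..] end (terminal -1, O#2); searched .XO/XO./... to 6

PV length from [.XO/XO./...]: 1 ply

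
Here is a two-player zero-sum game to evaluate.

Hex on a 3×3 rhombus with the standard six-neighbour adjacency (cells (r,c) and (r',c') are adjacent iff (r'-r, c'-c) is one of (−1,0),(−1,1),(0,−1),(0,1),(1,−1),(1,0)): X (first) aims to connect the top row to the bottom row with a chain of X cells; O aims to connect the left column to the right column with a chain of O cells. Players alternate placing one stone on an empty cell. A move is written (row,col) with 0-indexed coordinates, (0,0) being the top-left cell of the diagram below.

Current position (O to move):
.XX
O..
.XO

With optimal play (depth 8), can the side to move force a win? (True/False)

O winning at [.XX/O../.XO]: False

ply 1, O at .XX/O../.XO | (0,0)=-1→OXX/O../.XO*; (1,1)=-1→.XX/OO./.XO; (1,2)=-1→.XX/O.O/.XO; (2,0)=-1→.XX/O../OXO
ply 2, X at OXX/O../.XO | (1,1)=+1→OXX/OX./.XO*; (1,2)=+1→OXX/O.X/.XO; (2,0)=+1→OXX/O../XXO
ply 3: OXX/OX./.XO is terminal -1 (O); from .XX/O../.XO depth 8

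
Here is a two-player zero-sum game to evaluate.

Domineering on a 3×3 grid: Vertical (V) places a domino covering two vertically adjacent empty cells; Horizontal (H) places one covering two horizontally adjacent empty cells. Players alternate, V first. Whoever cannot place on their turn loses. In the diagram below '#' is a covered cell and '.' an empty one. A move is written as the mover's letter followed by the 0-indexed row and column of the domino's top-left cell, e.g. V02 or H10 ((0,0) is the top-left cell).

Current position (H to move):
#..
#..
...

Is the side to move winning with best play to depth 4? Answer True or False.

H winning at [#../#../...]: True

ply 1, H at #../#../... | H01=-1→###/#../...; H11=+1→#../###/...*; H20=-1→#../#../##.; H21=-1→#../#../.##
ply 2: #../###/... is terminal -1 (V); from #../#../... depth 4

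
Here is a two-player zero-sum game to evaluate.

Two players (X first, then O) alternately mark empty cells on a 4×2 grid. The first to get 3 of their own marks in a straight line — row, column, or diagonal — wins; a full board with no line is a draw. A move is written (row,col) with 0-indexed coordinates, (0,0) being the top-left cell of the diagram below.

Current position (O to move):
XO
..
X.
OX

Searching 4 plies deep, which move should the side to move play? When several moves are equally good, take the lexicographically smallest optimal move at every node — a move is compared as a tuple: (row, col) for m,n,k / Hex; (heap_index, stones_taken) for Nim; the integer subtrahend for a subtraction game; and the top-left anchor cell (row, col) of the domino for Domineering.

O's best at [XO/../X./OX]: (1,0)

p1 O@[XO/../X./OX]: (1,0)[XO/O./X./OX]+0* (1,1)[XO/.O/X./OX]-1 (2,1)[XO/../XO/OX]-1
p2 X@[XO/O./X./OX]: (1,1)[XO/OX/X./OX]+0* (2,1)[XO/O./XX/OX]+0
p3 O@[XO/OX/X./OX]: (2,1)[XO/OX/XO/OX]+0*
p4 X@[XO/OX/XO/OX] terminal +0; root [XO/../X./OX] d4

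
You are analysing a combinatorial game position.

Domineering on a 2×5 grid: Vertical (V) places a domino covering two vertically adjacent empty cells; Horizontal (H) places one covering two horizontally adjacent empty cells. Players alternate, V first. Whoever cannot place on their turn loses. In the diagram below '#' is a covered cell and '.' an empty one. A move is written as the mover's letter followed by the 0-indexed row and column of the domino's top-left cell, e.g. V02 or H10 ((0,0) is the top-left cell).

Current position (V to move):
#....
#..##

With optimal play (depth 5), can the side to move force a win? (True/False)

V winning at [#..../#..##]: True

[#..../#..##] V move#1: V01:-1/##.../##.##, V02:+1/#.#../#.###*
[#.#../#.###] H move#2: H03:-1/#.###/#.###*
[#.###/#.###] V move#3: V01:+1/#####/#####*
[#####/#####] end (terminal -1, H#4); searched #..../#..## to 5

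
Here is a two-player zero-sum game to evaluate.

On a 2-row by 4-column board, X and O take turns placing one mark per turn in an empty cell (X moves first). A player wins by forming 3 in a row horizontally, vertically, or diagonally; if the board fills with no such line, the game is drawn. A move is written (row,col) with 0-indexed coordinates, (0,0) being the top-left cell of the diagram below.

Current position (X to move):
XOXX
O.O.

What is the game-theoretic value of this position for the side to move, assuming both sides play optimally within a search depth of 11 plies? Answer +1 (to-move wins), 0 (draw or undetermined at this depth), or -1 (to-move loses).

value(XOXX/O.O., X) = 0

[XOXX/O.O.] X move#1: (1,1):+0/XOXX/OXO.*, (1,3):-1/XOXX/O.OX
[XOXX/OXO.] O move#2: (1,3):+0/XOXX/OXOO*
[XOXX/OXOO] end (terminal +0, X#3); searched XOXX/O.O. to 11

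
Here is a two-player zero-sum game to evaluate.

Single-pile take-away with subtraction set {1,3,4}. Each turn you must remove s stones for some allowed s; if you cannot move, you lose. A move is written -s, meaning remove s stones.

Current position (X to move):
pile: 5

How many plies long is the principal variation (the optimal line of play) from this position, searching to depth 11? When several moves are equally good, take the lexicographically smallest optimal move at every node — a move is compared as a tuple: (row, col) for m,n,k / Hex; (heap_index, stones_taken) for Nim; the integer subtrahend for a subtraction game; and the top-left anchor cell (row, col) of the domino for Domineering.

PV length from [5]: 3 plies

[5] X move#1: -1:-1/4, -3:+1/2*, -4:-1/1
[2] O move#2: -1:-1/1*
[1] X move#3: -1:+1/0*
[0] end (terminal -1, O#4); searched 5 to 11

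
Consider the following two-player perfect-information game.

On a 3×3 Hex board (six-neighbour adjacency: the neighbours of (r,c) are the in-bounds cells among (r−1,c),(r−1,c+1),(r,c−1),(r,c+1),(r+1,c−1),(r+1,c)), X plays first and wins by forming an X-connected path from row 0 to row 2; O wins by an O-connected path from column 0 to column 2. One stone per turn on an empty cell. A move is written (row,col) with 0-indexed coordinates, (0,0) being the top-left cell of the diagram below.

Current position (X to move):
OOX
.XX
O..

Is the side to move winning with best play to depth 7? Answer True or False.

X winning at [OOX/.XX/O..]: True

p1 X@[OOX/.XX/O..]: (1,0)[OOX/XXX/O..]+1* (2,1)[OOX/.XX/OX.]+1 (2,2)[OOX/.XX/O.X]+1
p2 O@[OOX/XXX/O..]: (2,1)[OOX/XXX/OO.]-1* (2,2)[OOX/XXX/O.O]-1
p3 X@[OOX/XXX/OO.]: (2,2)[OOX/XXX/OOX]+1*
p4 O@[OOX/XXX/OOX] terminal -1; root [OOX/.XX/O..] d7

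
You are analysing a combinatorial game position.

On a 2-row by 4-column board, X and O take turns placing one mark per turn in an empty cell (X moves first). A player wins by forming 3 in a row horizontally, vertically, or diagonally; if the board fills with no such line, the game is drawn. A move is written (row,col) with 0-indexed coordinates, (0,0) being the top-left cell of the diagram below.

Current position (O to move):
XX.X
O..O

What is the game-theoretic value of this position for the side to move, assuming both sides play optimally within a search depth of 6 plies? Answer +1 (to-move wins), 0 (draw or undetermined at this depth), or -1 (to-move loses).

value(XX.X/O..O, O) = 0

p1 O@[XX.X/O..O]: (0,2)[XXOX/O..O]+0* (1,1)[XX.X/OO.O]-1 (1,2)[XX.X/O.OO]-1
p2 X@[XXOX/O..O]: (1,1)[XXOX/OX.O]+0* (1,2)[XXOX/O.XO]+0
p3 O@[XXOX/OX.O]: (1,2)[XXOX/OXOO]+0*
p4 X@[XXOX/OXOO] terminal +0; root [XX.X/O..O] d6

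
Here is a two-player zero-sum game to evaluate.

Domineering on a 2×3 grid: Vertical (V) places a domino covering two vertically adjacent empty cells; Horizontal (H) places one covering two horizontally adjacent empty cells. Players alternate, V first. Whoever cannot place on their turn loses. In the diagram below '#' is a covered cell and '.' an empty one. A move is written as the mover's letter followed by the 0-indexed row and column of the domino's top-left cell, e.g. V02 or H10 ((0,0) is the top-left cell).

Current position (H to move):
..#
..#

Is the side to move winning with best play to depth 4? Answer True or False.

H winning at [..#/..#]: True

p1 H@[..#/..#]: H00[###/..#]+1* H10[..#/###]+1
p2 V@[###/..#] terminal -1; root [..#/..#] d4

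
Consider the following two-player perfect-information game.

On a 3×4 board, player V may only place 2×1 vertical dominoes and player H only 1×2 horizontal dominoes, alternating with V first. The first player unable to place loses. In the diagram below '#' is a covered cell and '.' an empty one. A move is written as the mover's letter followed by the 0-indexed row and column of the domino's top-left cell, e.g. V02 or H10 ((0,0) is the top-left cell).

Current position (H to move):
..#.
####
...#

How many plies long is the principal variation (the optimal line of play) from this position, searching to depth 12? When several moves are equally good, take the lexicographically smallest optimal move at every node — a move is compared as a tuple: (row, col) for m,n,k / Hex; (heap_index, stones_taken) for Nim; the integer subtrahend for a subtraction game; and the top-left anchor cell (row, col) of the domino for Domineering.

ply 1, H at ..#./####/...# | H00=+1→###./####/...#*; H20=+1→..#./####/##.#; H21=+1→..#./####/.###
ply 2: ###./####/...# is terminal -1 (V); from ..#./####/...# depth 12

PV length from [..#./####/...#]: 1 ply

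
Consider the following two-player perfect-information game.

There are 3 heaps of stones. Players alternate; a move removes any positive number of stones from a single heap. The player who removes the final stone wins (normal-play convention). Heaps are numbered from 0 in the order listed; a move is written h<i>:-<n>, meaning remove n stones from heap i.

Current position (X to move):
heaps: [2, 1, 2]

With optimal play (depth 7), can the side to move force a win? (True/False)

p1 X@[(2,1,2)]: h0:-1[(1,1,2)]-1 h0:-2[(0,1,2)]-1 h1:-1[(2,0,2)]+1* h2:-1[(2,1,1)]-1 h2:-2[(2,1,0)]-1
p2 O@[(2,0,2)]: h0:-1[(1,0,2)]-1* h0:-2[(0,0,2)]-1 h2:-1[(2,0,1)]-1 h2:-2[(2,0,0)]-1
p3 X@[(1,0,2)]: h0:-1[(0,0,2)]-1 h2:-1[(1,0,1)]+1* h2:-2[(1,0,0)]-1
p4 O@[(1,0,1)]: h0:-1[(0,0,1)]-1* h2:-1[(1,0,0)]-1
p5 X@[(0,0,1)]: h2:-1[(0,0,0)]+1*
p6 O@[(0,0,0)] terminal -1; root [(2,1,2)] d7

X winning at [(2,1,2)]: True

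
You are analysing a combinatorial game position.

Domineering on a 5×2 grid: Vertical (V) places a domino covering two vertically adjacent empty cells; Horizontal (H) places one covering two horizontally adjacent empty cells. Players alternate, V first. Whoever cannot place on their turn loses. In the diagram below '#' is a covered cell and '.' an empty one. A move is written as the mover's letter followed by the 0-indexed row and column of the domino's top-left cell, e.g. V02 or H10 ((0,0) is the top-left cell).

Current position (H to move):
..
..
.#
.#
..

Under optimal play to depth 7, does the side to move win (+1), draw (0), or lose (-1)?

value(../../.#/.#/.., H) = +1

[../../.#/.#/..] H move#1: H00:+1/##/../.#/.#/..*, H10:+1/../##/.#/.#/.., H40:-1/../../.#/.#/##
[##/../.#/.#/..] V move#2: V10:-1/##/#./##/.#/..*, V20:-1/##/../##/##/.., V30:-1/##/../.#/##/#.
[##/#./##/.#/..] H move#3: H40:+1/##/#./##/.#/##*
[##/#./##/.#/##] end (terminal -1, V#4); searched ../../.#/.#/.. to 7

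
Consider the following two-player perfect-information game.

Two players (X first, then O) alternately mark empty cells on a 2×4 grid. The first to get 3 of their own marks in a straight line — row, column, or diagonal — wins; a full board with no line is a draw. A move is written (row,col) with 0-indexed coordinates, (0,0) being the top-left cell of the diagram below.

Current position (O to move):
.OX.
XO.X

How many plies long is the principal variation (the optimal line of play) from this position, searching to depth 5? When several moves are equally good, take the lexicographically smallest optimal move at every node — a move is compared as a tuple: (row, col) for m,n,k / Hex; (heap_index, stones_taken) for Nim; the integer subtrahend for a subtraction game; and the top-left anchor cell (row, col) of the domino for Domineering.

[.OX./XO.X] O move#1: (0,0):+0/OOX./XO.X*, (0,3):+0/.OXO/XO.X, (1,2):+0/.OX./XOOX
[OOX./XO.X] X move#2: (0,3):+0/OOXX/XO.X*, (1,2):+0/OOX./XOXX
[OOXX/XO.X] O move#3: (1,2):+0/OOXX/XOOX*
[OOXX/XOOX] end (terminal +0, X#4); searched .OX./XO.X to 5

PV length from [.OX./XO.X]: 3 plies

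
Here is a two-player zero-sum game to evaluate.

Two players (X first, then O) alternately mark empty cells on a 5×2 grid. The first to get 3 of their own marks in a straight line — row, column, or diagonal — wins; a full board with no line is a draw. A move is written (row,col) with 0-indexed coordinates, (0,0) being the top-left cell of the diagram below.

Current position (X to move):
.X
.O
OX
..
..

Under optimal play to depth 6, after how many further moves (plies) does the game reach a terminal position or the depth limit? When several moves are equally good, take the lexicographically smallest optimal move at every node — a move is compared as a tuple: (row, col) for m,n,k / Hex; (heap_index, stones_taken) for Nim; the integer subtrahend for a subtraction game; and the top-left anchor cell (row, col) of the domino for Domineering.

PV length from [.X/.O/OX/../..]: 6 plies

p1 X@[.X/.O/OX/../..]: (0,0)[XX/.O/OX/../..]-1 (1,0)[.X/XO/OX/../..]+0* (3,0)[.X/.O/OX/X./..]+0 (3,1)[.X/.O/OX/.X/..]+0 (4,0)[.X/.O/OX/../X.]-1 (4,1)[.X/.O/OX/../.X]+0
p2 O@[.X/XO/OX/../..]: (0,0)[OX/XO/OX/../..]+0* (3,0)[.X/XO/OX/O./..]+0 (3,1)[.X/XO/OX/.O/..]+0 (4,0)[.X/XO/OX/../O.]+0 (4,1)[.X/XO/OX/../.O]+0
p3 X@[OX/XO/OX/../..]: (3,0)[OX/XO/OX/X./..]+0* (3,1)[OX/XO/OX/.X/..]+0 (4,0)[OX/XO/OX/../X.]+0 (4,1)[OX/XO/OX/../.X]+0
p4 O@[OX/XO/OX/X./..]: (3,1)[OX/XO/OX/XO/..]+0* (4,0)[OX/XO/OX/X./O.]+0 (4,1)[OX/XO/OX/X./.O]+0
p5 X@[OX/XO/OX/XO/..]: (4,0)[OX/XO/OX/XO/X.]+0* (4,1)[OX/XO/OX/XO/.X]+0
p6 O@[OX/XO/OX/XO/X.]: (4,1)[OX/XO/OX/XO/XO]+0*
p7 X@[OX/XO/OX/XO/XO] terminal +0; root [.X/.O/OX/../..] d6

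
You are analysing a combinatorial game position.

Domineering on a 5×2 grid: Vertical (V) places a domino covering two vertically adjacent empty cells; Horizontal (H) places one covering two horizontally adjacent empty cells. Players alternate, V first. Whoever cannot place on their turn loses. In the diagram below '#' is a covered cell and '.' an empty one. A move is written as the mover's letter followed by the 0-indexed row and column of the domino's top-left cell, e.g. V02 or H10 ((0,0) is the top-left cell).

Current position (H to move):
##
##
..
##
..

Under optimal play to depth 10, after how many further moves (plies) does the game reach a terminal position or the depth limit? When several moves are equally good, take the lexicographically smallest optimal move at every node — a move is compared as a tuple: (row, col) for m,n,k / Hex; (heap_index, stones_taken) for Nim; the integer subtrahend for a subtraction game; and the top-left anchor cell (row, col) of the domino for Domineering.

PV length from [##/##/../##/..]: 1 ply

[##/##/../##/..] H move#1: H20:+1/##/##/##/##/..*, H40:+1/##/##/../##/##
[##/##/##/##/..] end (terminal -1, V#2); searched ##/##/../##/.. to 10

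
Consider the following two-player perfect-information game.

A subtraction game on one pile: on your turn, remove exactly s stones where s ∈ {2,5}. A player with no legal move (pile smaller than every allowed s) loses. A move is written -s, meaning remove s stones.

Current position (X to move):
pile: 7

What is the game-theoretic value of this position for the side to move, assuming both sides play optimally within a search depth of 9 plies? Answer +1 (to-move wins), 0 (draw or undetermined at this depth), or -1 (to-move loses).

value(7, X) = -1

ply 1, X at 7 | -2=-1→5*; -5=-1→2
ply 2, O at 5 | -2=-1→3; -5=+1→0*
ply 3: 0 is terminal -1 (X); from 7 depth 9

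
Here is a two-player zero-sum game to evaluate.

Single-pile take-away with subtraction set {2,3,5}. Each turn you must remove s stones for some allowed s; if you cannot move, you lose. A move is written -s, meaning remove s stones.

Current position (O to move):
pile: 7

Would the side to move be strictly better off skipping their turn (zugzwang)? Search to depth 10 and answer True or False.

zugzwang(7, O) = True

p1 O@[7]: -2[5]-1* -3[4]-1 -5[2]-1
p2 X@[5]: -2[3]-1 -3[2]-1 -5[0]+1*
p3 O@[0] terminal -1; root [7] d10
if O skipped the turn, X would face:
~ p1 X@[7]: -2[5]-1* -3[4]-1 -5[2]-1
~ p2 O@[5]: -2[3]-1 -3[2]-1 -5[0]+1*
~ p3 X@[0] terminal -1; root [7] d10
compare (O): move=-1 vs pass=+1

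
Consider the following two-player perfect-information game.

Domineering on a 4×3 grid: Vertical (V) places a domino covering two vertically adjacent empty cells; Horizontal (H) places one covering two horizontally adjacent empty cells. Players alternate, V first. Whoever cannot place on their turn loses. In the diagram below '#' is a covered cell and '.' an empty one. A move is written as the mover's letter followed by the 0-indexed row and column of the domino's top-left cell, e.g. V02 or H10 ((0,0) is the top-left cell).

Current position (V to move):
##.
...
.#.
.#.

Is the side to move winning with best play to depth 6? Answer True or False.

V winning at [##./.../.#./.#.]: True

p1 V@[##./.../.#./.#.]: V02[###/..#/.#./.#.]+1* V10[##./#../##./.#.]+1 V12[##./..#/.##/.#.]+1 V20[##./.../##./##.]+1 V22[##./.../.##/.##]+1
p2 H@[###/..#/.#./.#.]: H10[###/###/.#./.#.]-1*
p3 V@[###/###/.#./.#.]: V20[###/###/##./##.]+1* V22[###/###/.##/.##]+1
p4 H@[###/###/##./##.] terminal -1; root [##./.../.#./.#.] d6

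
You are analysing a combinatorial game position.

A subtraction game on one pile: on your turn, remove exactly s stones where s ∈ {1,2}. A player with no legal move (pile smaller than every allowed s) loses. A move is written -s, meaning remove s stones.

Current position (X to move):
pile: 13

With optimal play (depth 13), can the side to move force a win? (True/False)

[13] X move#1: -1:+1/12*, -2:-1/11
[12] O move#2: -1:-1/11*, -2:-1/10
[11] X move#3: -1:-1/10, -2:+1/9*
[9] O move#4: -1:-1/8*, -2:-1/7
[8] X move#5: -1:-1/7, -2:+1/6*
[6] O move#6: -1:-1/5*, -2:-1/4
[5] X move#7: -1:-1/4, -2:+1/3*
[3] O move#8: -1:-1/2*, -2:-1/1
[2] X move#9: -1:-1/1, -2:+1/0*
[0] end (terminal -1, O#10); searched 13 to 13

X winning at [13]: True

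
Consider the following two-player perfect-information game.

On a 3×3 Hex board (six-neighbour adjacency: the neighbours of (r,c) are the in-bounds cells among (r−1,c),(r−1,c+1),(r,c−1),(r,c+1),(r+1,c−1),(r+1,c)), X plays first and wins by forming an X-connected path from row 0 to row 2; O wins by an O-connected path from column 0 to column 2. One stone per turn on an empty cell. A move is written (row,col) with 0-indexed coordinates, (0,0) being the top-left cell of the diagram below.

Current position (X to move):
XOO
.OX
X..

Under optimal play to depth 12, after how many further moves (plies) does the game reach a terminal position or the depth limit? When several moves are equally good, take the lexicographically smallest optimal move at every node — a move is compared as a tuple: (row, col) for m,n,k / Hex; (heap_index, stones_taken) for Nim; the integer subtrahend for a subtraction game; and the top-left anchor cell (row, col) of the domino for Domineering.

PV length from [XOO/.OX/X..]: 1 ply

p1 X@[XOO/.OX/X..]: (1,0)[XOO/XOX/X..]+1* (2,1)[XOO/.OX/XX.]-1 (2,2)[XOO/.OX/X.X]-1
p2 O@[XOO/XOX/X..] terminal -1; root [XOO/.OX/X..] d12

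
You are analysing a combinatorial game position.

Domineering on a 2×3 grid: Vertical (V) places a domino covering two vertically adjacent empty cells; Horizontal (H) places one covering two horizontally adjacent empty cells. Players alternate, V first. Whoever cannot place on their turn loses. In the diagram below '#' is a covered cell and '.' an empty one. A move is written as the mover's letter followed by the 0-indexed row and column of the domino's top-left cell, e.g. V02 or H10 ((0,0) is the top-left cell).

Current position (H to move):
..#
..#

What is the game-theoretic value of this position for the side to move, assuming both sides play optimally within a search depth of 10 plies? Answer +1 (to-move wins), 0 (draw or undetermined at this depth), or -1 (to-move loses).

value(..#/..#, H) = +1

ply 1, H at ..#/..# | H00=+1→###/..#*; H10=+1→..#/###
ply 2: ###/..# is terminal -1 (V); from ..#/..# depth 10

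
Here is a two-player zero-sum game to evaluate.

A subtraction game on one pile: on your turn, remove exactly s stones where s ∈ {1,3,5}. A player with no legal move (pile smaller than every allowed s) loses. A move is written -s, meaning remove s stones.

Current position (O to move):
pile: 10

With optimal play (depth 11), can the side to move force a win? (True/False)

O winning at [10]: False

p1 O@[10]: -1[9]-1* -3[7]-1 -5[5]-1
p2 X@[9]: -1[8]+1* -3[6]+1 -5[4]+1
p3 O@[8]: -1[7]-1* -3[5]-1 -5[3]-1
p4 X@[7]: -1[6]+1* -3[4]+1 -5[2]+1
p5 O@[6]: -1[5]-1* -3[3]-1 -5[1]-1
p6 X@[5]: -1[4]+1* -3[2]+1 -5[0]+1
p7 O@[4]: -1[3]-1* -3[1]-1
p8 X@[3]: -1[2]+1* -3[0]+1
p9 O@[2]: -1[1]-1*
p10 X@[1]: -1[0]+1*
p11 O@[0] terminal -1; root [10] d11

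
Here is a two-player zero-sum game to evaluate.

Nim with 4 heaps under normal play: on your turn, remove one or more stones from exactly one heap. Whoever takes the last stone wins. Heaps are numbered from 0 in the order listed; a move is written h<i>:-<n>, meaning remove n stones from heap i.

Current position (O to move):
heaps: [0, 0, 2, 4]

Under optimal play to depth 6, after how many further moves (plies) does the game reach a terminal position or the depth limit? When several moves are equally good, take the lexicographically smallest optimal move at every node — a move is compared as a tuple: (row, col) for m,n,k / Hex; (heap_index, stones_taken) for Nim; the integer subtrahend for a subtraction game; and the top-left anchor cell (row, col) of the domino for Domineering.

[(0,0,2,4)] O move#1: h2:-1:-1/(0,0,1,4), h2:-2:-1/(0,0,0,4), h3:-1:-1/(0,0,2,3), h3:-2:+1/(0,0,2,2)*, h3:-3:-1/(0,0,2,1), h3:-4:-1/(0,0,2,0)
[(0,0,2,2)] X move#2: h2:-1:-1/(0,0,1,2)*, h2:-2:-1/(0,0,0,2), h3:-1:-1/(0,0,2,1), h3:-2:-1/(0,0,2,0)
[(0,0,1,2)] O move#3: h2:-1:-1/(0,0,0,2), h3:-1:+1/(0,0,1,1)*, h3:-2:-1/(0,0,1,0)
[(0,0,1,1)] X move#4: h2:-1:-1/(0,0,0,1)*, h3:-1:-1/(0,0,1,0)
[(0,0,0,1)] O move#5: h3:-1:+1/(0,0,0,0)*
[(0,0,0,0)] end (terminal -1, X#6); searched (0,0,2,4) to 6

PV length from [(0,0,2,4)]: 5 plies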